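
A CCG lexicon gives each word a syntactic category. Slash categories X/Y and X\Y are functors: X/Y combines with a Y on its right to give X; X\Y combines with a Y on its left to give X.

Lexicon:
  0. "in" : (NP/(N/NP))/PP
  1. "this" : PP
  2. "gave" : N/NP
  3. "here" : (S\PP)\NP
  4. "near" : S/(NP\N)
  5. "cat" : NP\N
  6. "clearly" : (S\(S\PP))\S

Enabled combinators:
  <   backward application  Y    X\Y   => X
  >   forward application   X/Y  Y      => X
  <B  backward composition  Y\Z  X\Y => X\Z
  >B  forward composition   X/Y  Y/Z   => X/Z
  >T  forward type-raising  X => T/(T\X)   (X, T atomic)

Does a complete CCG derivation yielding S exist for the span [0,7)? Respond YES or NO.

[0,7] S   <
  [0,4] S\PP   <
    [0,3] NP   >
      [0,2] NP/(N/NP)   >
        [0,1] "in" : (NP/(N/NP))/PP
        [1,2] "this" : PP
      [2,3] "gave" : N/NP
    [3,4] "here" : (S\PP)\NP
  [4,7] S\(S\PP)   <
    [4,6] S   >
      [4,5] "near" : S/(NP\N)
      [5,6] "cat" : NP\N
    [6,7] "clearly" : (S\(S\PP))\S

YES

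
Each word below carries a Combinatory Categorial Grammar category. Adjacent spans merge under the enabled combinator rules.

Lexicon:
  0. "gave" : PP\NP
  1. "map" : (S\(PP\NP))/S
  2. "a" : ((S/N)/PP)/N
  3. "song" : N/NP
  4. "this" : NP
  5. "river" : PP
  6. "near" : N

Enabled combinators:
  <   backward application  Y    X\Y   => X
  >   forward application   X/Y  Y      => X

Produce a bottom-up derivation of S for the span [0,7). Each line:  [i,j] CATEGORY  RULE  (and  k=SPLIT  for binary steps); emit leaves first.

[0,1] PP\NP  lex  "gave"
[1,2] (S\(PP\NP))/S  lex  "map"
[2,3] ((S/N)/PP)/N  lex  "a"
[3,4] N/NP  lex  "song"
[4,5] NP  lex  "this"
[3,5] N  >  k=4
[2,5] (S/N)/PP  >  k=3
[5,6] PP  lex  "river"
[2,6] S/N  >  k=5
[6,7] N  lex  "near"
[2,7] S  >  k=6
[1,7] S\(PP\NP)  >  k=2
[0,7] S  <  k=1

[0,7] S   <
  [0,1] "gave" : PP\NP
  [1,7] S\(PP\NP)   >
    [1,2] "map" : (S\(PP\NP))/S
    [2,7] S   >
      [2,6] S/N   >
        [2,5] (S/N)/PP   >
          [2,3] "a" : ((S/N)/PP)/N
          [3,5] N   >
            [3,4] "song" : N/NP
            [4,5] "this" : NP
        [5,6] "river" : PP
      [6,7] "near" : N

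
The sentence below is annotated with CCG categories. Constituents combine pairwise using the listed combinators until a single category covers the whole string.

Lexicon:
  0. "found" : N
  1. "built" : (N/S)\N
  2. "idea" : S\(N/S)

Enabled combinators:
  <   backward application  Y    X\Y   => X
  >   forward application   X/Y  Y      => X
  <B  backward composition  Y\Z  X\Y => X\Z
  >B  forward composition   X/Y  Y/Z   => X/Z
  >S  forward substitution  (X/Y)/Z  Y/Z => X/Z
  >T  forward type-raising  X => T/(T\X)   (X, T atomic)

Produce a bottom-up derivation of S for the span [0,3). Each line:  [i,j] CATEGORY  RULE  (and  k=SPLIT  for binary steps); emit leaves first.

[0,3] S   <
  [0,1] "found" : N
  [1,3] S\N   <B
    [1,2] "built" : (N/S)\N
    [2,3] "idea" : S\(N/S)

[0,1] N  lex  "found"
[1,2] (N/S)\N  lex  "built"
[2,3] S\(N/S)  lex  "idea"
[1,3] S\N  <B  k=2
[0,3] S  <  k=1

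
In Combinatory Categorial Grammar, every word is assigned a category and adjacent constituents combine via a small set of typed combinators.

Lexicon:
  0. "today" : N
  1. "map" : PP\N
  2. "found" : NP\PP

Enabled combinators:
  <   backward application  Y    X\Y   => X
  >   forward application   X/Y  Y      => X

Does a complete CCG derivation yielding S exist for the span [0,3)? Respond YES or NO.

N PP\N NP\PP
CKY chart[0,3] = {NP}; S ∉ chart

NO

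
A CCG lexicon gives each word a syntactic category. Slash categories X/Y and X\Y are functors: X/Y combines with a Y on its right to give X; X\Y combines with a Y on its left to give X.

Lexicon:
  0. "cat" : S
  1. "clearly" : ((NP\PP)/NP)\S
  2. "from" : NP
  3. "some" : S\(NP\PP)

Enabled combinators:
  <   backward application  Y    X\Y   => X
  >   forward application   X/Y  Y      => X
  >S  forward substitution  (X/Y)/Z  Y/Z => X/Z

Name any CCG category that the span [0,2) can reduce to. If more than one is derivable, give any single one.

(NP\PP)/NP

[0,4] S   <
  [0,3] NP\PP   >
    [0,2] (NP\PP)/NP   <
      [0,1] "cat" : S
      [1,2] "clearly" : ((NP\PP)/NP)\S
    [2,3] "from" : NP
  [3,4] "some" : S\(NP\PP)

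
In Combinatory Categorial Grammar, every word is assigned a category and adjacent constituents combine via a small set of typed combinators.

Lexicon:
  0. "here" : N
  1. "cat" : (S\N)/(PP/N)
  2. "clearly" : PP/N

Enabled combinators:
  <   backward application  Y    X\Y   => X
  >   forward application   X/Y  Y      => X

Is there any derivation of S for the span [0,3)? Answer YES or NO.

[0,3] S   <
  [0,1] "here" : N
  [1,3] S\N   >
    [1,2] "cat" : (S\N)/(PP/N)
    [2,3] "clearly" : PP/N

YES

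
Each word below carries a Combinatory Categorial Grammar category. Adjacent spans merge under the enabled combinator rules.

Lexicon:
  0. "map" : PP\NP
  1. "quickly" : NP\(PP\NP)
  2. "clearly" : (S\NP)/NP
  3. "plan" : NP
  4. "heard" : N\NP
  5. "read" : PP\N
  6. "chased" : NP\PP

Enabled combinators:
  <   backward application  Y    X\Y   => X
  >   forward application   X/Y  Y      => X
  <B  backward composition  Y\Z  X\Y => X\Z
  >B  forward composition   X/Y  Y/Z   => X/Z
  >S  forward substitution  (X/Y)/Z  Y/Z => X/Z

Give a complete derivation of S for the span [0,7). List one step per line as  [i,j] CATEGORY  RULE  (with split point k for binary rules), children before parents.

[0,1] PP\NP  lex  "map"
[1,2] NP\(PP\NP)  lex  "quickly"
[0,2] NP  <  k=1
[2,3] (S\NP)/NP  lex  "clearly"
[3,4] NP  lex  "plan"
[4,5] N\NP  lex  "heard"
[3,5] N  <  k=4
[5,6] PP\N  lex  "read"
[3,6] PP  <  k=5
[6,7] NP\PP  lex  "chased"
[3,7] NP  <  k=6
[2,7] S\NP  >  k=3
[0,7] S  <  k=2

[0,7] S   <
  [0,2] NP   <
    [0,1] "map" : PP\NP
    [1,2] "quickly" : NP\(PP\NP)
  [2,7] S\NP   >
    [2,3] "clearly" : (S\NP)/NP
    [3,7] NP   <
      [3,6] PP   <
        [3,5] N   <
          [3,4] "plan" : NP
          [4,5] "heard" : N\NP
        [5,6] "read" : PP\N
      [6,7] "chased" : NP\PP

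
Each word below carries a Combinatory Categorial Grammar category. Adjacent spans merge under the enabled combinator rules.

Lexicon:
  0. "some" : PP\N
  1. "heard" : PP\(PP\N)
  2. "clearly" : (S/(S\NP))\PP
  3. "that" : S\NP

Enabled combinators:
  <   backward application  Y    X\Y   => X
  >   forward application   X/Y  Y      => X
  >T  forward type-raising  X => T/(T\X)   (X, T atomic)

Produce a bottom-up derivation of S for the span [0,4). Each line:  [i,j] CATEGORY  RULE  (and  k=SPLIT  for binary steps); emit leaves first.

[0,1] PP\N  lex  "some"
[1,2] PP\(PP\N)  lex  "heard"
[0,2] PP  <  k=1
[2,3] (S/(S\NP))\PP  lex  "clearly"
[0,3] S/(S\NP)  <  k=2
[3,4] S\NP  lex  "that"
[0,4] S  >  k=3

[0,4] S   >
  [0,3] S/(S\NP)   <
    [0,2] PP   <
      [0,1] "some" : PP\N
      [1,2] "heard" : PP\(PP\N)
    [2,3] "clearly" : (S/(S\NP))\PP
  [3,4] "that" : S\NP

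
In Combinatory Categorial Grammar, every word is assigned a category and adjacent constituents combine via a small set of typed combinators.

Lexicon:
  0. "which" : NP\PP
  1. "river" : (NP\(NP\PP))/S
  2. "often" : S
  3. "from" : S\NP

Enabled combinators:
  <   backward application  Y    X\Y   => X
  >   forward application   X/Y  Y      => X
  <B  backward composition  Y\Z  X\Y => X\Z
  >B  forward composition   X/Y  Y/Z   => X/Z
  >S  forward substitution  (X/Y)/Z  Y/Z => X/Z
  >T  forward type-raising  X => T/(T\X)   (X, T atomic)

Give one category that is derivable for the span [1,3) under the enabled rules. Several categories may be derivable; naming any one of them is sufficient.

NP\(NP\PP)

[0,4] S   <
  [0,3] NP   <
    [0,1] "which" : NP\PP
    [1,3] NP\(NP\PP)   >
      [1,2] "river" : (NP\(NP\PP))/S
      [2,3] "often" : S
  [3,4] "from" : S\NP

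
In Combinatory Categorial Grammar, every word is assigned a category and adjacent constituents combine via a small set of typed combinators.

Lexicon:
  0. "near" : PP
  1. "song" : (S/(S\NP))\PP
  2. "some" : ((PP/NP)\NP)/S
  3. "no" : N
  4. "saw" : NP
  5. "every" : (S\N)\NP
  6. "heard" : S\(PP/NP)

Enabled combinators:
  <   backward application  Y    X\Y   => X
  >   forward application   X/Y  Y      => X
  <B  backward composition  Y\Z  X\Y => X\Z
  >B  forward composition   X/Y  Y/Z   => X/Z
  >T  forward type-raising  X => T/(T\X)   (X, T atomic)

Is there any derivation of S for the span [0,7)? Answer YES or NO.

[0,7] S   >
  [0,2] S/(S\NP)   <
    [0,1] "near" : PP
    [1,2] "song" : (S/(S\NP))\PP
  [2,7] S\NP   <B
    [2,6] (PP/NP)\NP   >
      [2,3] "some" : ((PP/NP)\NP)/S
      [3,6] S   <
        [3,4] "no" : N
        [4,6] S\N   <
          [4,5] "saw" : NP
          [5,6] "every" : (S\N)\NP
    [6,7] "heard" : S\(PP/NP)

YES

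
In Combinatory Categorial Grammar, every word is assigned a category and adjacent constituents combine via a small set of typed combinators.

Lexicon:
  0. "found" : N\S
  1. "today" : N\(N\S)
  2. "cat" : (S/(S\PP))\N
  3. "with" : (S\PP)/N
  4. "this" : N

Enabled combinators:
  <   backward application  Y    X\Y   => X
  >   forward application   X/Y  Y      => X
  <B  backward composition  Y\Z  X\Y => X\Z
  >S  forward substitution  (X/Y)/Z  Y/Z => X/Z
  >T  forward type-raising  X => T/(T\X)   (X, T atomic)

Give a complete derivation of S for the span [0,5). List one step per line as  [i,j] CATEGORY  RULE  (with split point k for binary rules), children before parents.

[0,5] S   >
  [0,3] S/(S\PP)   <
    [0,2] N   <
      [0,1] "found" : N\S
      [1,2] "today" : N\(N\S)
    [2,3] "cat" : (S/(S\PP))\N
  [3,5] S\PP   >
    [3,4] "with" : (S\PP)/N
    [4,5] "this" : N

[0,1] N\S  lex  "found"
[1,2] N\(N\S)  lex  "today"
[0,2] N  <  k=1
[2,3] (S/(S\PP))\N  lex  "cat"
[0,3] S/(S\PP)  <  k=2
[3,4] (S\PP)/N  lex  "with"
[4,5] N  lex  "this"
[3,5] S\PP  >  k=4
[0,5] S  >  k=3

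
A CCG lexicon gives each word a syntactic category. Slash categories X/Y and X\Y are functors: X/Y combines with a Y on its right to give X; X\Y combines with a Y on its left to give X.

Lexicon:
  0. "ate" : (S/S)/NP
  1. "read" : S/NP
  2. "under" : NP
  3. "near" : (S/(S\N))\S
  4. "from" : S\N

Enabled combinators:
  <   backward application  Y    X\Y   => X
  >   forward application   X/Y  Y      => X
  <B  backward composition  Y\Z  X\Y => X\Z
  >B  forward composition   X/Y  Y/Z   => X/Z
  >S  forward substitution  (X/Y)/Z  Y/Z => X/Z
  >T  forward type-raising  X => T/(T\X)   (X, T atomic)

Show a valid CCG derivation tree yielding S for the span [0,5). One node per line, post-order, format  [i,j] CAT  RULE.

[0,5] S   >
  [0,4] S/(S\N)   <
    [0,3] S   >
      [0,2] S/NP   >S
        [0,1] "ate" : (S/S)/NP
        [1,2] "read" : S/NP
      [2,3] "under" : NP
    [3,4] "near" : (S/(S\N))\S
  [4,5] "from" : S\N

[0,1] (S/S)/NP  lex  "ate"
[1,2] S/NP  lex  "read"
[0,2] S/NP  >S  k=1
[2,3] NP  lex  "under"
[0,3] S  >  k=2
[3,4] (S/(S\N))\S  lex  "near"
[0,4] S/(S\N)  <  k=3
[4,5] S\N  lex  "from"
[0,5] S  >  k=4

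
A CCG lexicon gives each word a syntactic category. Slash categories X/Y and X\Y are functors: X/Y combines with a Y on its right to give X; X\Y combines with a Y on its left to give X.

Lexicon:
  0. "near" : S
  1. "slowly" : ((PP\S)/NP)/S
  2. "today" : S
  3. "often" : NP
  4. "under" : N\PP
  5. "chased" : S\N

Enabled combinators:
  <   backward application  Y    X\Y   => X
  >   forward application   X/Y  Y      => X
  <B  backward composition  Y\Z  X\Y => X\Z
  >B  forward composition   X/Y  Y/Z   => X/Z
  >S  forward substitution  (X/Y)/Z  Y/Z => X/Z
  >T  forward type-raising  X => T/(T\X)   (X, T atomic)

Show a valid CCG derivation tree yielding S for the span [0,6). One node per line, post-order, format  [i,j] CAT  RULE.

[0,6] S   <
  [0,5] N   <
    [0,4] PP   <
      [0,1] "near" : S
      [1,4] PP\S   >
        [1,3] (PP\S)/NP   >
          [1,2] "slowly" : ((PP\S)/NP)/S
          [2,3] "today" : S
        [3,4] "often" : NP
    [4,5] "under" : N\PP
  [5,6] "chased" : S\N

[0,1] S  lex  "near"
[1,2] ((PP\S)/NP)/S  lex  "slowly"
[2,3] S  lex  "today"
[1,3] (PP\S)/NP  >  k=2
[3,4] NP  lex  "often"
[1,4] PP\S  >  k=3
[0,4] PP  <  k=1
[4,5] N\PP  lex  "under"
[0,5] N  <  k=4
[5,6] S\N  lex  "chased"
[0,6] S  <  k=5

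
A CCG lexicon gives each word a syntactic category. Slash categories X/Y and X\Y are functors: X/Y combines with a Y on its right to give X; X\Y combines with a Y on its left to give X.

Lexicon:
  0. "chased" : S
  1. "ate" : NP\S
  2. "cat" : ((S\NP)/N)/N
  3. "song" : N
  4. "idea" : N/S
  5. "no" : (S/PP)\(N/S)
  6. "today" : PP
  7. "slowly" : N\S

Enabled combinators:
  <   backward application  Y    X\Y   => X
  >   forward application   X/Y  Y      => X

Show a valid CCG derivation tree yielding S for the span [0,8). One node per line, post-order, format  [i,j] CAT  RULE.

[0,1] S  lex  "chased"
[1,2] NP\S  lex  "ate"
[0,2] NP  <  k=1
[2,3] ((S\NP)/N)/N  lex  "cat"
[3,4] N  lex  "song"
[2,4] (S\NP)/N  >  k=3
[4,5] N/S  lex  "idea"
[5,6] (S/PP)\(N/S)  lex  "no"
[4,6] S/PP  <  k=5
[6,7] PP  lex  "today"
[4,7] S  >  k=6
[7,8] N\S  lex  "slowly"
[4,8] N  <  k=7
[2,8] S\NP  >  k=4
[0,8] S  <  k=2

[0,8] S   <
  [0,2] NP   <
    [0,1] "chased" : S
    [1,2] "ate" : NP\S
  [2,8] S\NP   >
    [2,4] (S\NP)/N   >
      [2,3] "cat" : ((S\NP)/N)/N
      [3,4] "song" : N
    [4,8] N   <
      [4,7] S   >
        [4,6] S/PP   <
          [4,5] "idea" : N/S
          [5,6] "no" : (S/PP)\(N/S)
        [6,7] "today" : PP
      [7,8] "slowly" : N\S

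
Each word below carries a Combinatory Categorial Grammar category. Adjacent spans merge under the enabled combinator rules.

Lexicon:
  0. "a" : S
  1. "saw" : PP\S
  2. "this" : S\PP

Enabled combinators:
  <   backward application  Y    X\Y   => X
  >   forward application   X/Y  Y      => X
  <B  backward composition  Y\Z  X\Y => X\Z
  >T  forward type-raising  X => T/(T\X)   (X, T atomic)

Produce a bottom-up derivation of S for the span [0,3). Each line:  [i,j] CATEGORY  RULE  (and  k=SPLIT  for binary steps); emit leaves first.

[0,1] S  lex  "a"
[0,1] PP/(PP\S)  >T
[1,2] PP\S  lex  "saw"
[0,2] PP  >  k=1
[2,3] S\PP  lex  "this"
[0,3] S  <  k=2

[0,3] S   <
  [0,2] PP   >
    [0,1] PP/(PP\S)   >T
      [0,1] "a" : S
    [1,2] "saw" : PP\S
  [2,3] "this" : S\PP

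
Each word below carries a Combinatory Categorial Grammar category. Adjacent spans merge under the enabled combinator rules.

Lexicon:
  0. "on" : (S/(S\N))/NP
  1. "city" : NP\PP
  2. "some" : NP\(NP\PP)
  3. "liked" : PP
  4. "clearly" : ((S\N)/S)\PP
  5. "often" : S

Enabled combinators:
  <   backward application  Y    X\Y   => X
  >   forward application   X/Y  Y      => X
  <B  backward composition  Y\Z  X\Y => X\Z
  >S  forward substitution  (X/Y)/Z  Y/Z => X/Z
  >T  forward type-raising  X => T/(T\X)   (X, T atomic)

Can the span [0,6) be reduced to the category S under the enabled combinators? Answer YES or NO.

[0,6] S   >
  [0,3] S/(S\N)   >
    [0,1] "on" : (S/(S\N))/NP
    [1,3] NP   <
      [1,2] "city" : NP\PP
      [2,3] "some" : NP\(NP\PP)
  [3,6] S\N   >
    [3,5] (S\N)/S   <
      [3,4] "liked" : PP
      [4,5] "clearly" : ((S\N)/S)\PP
    [5,6] "often" : S

YES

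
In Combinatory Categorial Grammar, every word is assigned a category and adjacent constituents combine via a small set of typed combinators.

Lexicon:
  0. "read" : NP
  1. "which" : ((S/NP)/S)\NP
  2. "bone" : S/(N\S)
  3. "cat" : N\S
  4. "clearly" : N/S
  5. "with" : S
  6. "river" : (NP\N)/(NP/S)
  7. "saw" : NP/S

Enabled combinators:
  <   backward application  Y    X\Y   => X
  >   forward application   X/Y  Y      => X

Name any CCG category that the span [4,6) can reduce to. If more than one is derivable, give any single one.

N

[0,8] S   >
  [0,4] S/NP   >
    [0,2] (S/NP)/S   <
      [0,1] "read" : NP
      [1,2] "which" : ((S/NP)/S)\NP
    [2,4] S   >
      [2,3] "bone" : S/(N\S)
      [3,4] "cat" : N\S
  [4,8] NP   <
    [4,6] N   >
      [4,5] "clearly" : N/S
      [5,6] "with" : S
    [6,8] NP\N   >
      [6,7] "river" : (NP\N)/(NP/S)
      [7,8] "saw" : NP/S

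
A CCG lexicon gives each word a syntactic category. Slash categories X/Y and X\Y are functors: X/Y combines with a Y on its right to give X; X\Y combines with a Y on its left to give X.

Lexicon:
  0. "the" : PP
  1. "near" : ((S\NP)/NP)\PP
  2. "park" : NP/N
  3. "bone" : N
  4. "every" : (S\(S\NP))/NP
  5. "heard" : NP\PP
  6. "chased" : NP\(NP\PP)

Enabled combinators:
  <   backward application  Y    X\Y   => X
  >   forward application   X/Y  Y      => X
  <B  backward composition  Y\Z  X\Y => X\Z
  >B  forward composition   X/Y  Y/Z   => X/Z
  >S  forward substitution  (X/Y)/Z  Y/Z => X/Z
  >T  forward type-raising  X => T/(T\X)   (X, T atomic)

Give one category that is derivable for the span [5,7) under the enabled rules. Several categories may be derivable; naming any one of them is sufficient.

[0,7] S   <
  [0,4] S\NP   >
    [0,2] (S\NP)/NP   <
      [0,1] "the" : PP
      [1,2] "near" : ((S\NP)/NP)\PP
    [2,4] NP   >
      [2,3] "park" : NP/N
      [3,4] "bone" : N
  [4,7] S\(S\NP)   >
    [4,5] "every" : (S\(S\NP))/NP
    [5,7] NP   <
      [5,6] "heard" : NP\PP
      [6,7] "chased" : NP\(NP\PP)

NP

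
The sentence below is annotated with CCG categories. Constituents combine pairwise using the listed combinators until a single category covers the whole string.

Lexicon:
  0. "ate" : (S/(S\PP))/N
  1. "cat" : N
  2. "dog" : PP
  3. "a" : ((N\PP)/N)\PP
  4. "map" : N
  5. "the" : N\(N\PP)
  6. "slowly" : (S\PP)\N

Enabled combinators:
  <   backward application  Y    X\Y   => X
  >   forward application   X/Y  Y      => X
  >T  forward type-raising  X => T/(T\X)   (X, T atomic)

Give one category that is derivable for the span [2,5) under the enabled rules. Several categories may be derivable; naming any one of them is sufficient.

[0,7] S   >
  [0,2] S/(S\PP)   >
    [0,1] "ate" : (S/(S\PP))/N
    [1,2] "cat" : N
  [2,7] S\PP   <
    [2,6] N   <
      [2,5] N\PP   >
        [2,4] (N\PP)/N   <
          [2,3] "dog" : PP
          [3,4] "a" : ((N\PP)/N)\PP
        [4,5] "map" : N
      [5,6] "the" : N\(N\PP)
    [6,7] "slowly" : (S\PP)\N

N\PP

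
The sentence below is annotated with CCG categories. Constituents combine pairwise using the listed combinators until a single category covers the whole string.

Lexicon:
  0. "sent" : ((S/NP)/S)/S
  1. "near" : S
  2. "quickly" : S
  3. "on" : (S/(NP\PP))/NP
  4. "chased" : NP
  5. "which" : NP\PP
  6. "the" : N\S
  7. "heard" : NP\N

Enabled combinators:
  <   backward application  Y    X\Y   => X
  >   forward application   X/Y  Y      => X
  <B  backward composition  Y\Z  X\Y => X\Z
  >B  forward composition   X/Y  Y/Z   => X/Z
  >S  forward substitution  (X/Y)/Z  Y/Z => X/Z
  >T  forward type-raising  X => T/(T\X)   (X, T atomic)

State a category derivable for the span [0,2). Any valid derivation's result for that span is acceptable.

[0,8] S   >
  [0,3] S/NP   >
    [0,2] (S/NP)/S   >
      [0,1] "sent" : ((S/NP)/S)/S
      [1,2] "near" : S
    [2,3] "quickly" : S
  [3,8] NP   <
    [3,7] N   <
      [3,6] S   >
        [3,5] S/(NP\PP)   >
          [3,4] "on" : (S/(NP\PP))/NP
          [4,5] "chased" : NP
        [5,6] "which" : NP\PP
      [6,7] "the" : N\S
    [7,8] "heard" : NP\N

(S/NP)/S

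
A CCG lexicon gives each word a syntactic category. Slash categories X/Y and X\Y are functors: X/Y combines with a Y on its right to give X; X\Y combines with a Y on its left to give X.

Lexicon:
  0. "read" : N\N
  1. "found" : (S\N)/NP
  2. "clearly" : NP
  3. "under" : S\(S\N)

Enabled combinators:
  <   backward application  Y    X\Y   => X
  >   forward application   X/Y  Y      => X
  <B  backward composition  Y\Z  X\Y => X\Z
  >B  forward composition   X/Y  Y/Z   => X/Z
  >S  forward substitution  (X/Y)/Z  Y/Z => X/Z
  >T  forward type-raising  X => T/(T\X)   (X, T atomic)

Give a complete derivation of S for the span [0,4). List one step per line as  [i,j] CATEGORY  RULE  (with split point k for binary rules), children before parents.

[0,4] S   <
  [0,3] S\N   <B
    [0,1] "read" : N\N
    [1,3] S\N   >
      [1,2] "found" : (S\N)/NP
      [2,3] "clearly" : NP
  [3,4] "under" : S\(S\N)

[0,1] N\N  lex  "read"
[1,2] (S\N)/NP  lex  "found"
[2,3] NP  lex  "clearly"
[1,3] S\N  >  k=2
[0,3] S\N  <B  k=1
[3,4] S\(S\N)  lex  "under"
[0,4] S  <  k=3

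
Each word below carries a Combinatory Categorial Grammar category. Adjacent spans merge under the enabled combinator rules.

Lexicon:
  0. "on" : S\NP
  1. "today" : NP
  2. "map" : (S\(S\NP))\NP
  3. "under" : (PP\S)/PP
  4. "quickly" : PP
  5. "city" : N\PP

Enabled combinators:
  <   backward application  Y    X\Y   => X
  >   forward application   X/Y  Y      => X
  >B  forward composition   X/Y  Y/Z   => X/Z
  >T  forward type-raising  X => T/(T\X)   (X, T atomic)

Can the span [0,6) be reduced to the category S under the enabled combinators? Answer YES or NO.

S\NP NP (S\(S\NP))\NP (PP\S)/PP PP N\PP
CKY chart[0,6] = {N, N/(N\N), NP/(NP\N), PP/(PP\N), S/(S\N)}; S ∉ chart

NO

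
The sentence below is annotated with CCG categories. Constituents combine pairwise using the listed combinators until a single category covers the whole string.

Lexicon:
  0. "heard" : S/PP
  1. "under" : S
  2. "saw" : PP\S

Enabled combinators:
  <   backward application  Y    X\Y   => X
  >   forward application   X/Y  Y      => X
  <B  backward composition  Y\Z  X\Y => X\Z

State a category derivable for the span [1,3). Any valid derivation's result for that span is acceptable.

[0,3] S   >
  [0,1] "heard" : S/PP
  [1,3] PP   <
    [1,2] "under" : S
    [2,3] "saw" : PP\S

PP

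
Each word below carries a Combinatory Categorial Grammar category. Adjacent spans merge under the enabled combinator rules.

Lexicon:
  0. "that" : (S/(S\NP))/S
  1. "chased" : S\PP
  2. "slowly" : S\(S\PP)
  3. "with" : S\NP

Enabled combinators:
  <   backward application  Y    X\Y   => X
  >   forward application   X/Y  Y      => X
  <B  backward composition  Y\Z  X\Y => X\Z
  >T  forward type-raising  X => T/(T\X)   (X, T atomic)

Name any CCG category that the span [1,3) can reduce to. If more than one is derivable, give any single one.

[0,4] S   >
  [0,3] S/(S\NP)   >
    [0,1] "that" : (S/(S\NP))/S
    [1,3] S   <
      [1,2] "chased" : S\PP
      [2,3] "slowly" : S\(S\PP)
  [3,4] "with" : S\NP

S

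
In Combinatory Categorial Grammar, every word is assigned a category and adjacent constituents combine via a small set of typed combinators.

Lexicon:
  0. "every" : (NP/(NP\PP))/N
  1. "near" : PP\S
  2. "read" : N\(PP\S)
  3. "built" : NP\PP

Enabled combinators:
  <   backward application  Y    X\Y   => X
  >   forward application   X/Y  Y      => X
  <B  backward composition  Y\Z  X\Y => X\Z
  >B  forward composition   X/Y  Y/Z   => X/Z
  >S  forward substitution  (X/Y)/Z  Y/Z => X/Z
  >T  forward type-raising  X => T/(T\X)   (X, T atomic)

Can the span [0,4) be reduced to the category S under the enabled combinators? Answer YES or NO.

(NP/(NP\PP))/N PP\S N\(PP\S) NP\PP
CKY chart[0,4] = {N/(N\NP), NP, NP/(NP\NP), PP/(PP\NP), S/(S\NP)}; S ∉ chart

NO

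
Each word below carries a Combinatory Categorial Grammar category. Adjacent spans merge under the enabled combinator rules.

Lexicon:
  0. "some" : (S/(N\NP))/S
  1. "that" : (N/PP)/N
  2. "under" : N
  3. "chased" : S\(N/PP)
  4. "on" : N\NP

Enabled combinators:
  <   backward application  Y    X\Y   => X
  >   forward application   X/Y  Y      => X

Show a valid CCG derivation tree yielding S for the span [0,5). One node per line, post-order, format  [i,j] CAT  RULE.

[0,1] (S/(N\NP))/S  lex  "some"
[1,2] (N/PP)/N  lex  "that"
[2,3] N  lex  "under"
[1,3] N/PP  >  k=2
[3,4] S\(N/PP)  lex  "chased"
[1,4] S  <  k=3
[0,4] S/(N\NP)  >  k=1
[4,5] N\NP  lex  "on"
[0,5] S  >  k=4

[0,5] S   >
  [0,4] S/(N\NP)   >
    [0,1] "some" : (S/(N\NP))/S
    [1,4] S   <
      [1,3] N/PP   >
        [1,2] "that" : (N/PP)/N
        [2,3] "under" : N
      [3,4] "chased" : S\(N/PP)
  [4,5] "on" : N\NP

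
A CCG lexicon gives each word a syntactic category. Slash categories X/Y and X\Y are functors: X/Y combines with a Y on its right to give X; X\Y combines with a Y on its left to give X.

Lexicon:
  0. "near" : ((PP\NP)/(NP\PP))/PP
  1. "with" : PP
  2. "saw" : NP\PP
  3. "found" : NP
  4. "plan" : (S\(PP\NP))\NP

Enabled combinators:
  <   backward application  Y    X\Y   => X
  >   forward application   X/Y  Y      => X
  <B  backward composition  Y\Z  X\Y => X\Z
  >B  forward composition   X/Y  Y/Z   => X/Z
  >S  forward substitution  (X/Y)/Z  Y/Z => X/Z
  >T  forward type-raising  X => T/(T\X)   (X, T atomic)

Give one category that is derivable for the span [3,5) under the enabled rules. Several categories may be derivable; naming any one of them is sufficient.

S\(PP\NP)

[0,5] S   <
  [0,3] PP\NP   >
    [0,2] (PP\NP)/(NP\PP)   >
      [0,1] "near" : ((PP\NP)/(NP\PP))/PP
      [1,2] "with" : PP
    [2,3] "saw" : NP\PP
  [3,5] S\(PP\NP)   <
    [3,4] "found" : NP
    [4,5] "plan" : (S\(PP\NP))\NP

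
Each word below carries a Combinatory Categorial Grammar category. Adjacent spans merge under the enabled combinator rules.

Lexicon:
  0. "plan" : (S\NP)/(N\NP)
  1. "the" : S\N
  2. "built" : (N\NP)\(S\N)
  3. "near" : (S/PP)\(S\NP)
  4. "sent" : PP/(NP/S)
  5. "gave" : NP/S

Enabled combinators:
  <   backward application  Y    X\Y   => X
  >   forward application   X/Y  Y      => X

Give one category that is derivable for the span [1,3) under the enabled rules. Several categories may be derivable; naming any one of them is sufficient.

N\NP

[0,6] S   >
  [0,4] S/PP   <
    [0,3] S\NP   >
      [0,1] "plan" : (S\NP)/(N\NP)
      [1,3] N\NP   <
        [1,2] "the" : S\N
        [2,3] "built" : (N\NP)\(S\N)
    [3,4] "near" : (S/PP)\(S\NP)
  [4,6] PP   >
    [4,5] "sent" : PP/(NP/S)
    [5,6] "gave" : NP/S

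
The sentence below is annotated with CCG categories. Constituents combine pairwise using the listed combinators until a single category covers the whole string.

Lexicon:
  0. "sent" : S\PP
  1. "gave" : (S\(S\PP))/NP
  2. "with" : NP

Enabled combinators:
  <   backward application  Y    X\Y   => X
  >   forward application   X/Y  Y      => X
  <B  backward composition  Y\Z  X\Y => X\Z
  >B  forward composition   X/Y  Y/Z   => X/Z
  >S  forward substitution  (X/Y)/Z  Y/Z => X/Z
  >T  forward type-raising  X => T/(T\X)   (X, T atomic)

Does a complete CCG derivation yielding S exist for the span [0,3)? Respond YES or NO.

[0,3] S   <
  [0,1] "sent" : S\PP
  [1,3] S\(S\PP)   >
    [1,2] "gave" : (S\(S\PP))/NP
    [2,3] "with" : NP

YES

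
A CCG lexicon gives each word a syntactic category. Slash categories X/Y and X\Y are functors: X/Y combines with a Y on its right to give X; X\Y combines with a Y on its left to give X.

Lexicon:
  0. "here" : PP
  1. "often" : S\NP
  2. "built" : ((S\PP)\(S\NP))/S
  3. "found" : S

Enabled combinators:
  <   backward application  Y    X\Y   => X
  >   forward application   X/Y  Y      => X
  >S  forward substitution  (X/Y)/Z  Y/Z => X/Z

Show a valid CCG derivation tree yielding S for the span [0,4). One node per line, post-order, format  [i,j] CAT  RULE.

[0,4] S   <
  [0,1] "here" : PP
  [1,4] S\PP   <
    [1,2] "often" : S\NP
    [2,4] (S\PP)\(S\NP)   >
      [2,3] "built" : ((S\PP)\(S\NP))/S
      [3,4] "found" : S

[0,1] PP  lex  "here"
[1,2] S\NP  lex  "often"
[2,3] ((S\PP)\(S\NP))/S  lex  "built"
[3,4] S  lex  "found"
[2,4] (S\PP)\(S\NP)  >  k=3
[1,4] S\PP  <  k=2
[0,4] S  <  k=1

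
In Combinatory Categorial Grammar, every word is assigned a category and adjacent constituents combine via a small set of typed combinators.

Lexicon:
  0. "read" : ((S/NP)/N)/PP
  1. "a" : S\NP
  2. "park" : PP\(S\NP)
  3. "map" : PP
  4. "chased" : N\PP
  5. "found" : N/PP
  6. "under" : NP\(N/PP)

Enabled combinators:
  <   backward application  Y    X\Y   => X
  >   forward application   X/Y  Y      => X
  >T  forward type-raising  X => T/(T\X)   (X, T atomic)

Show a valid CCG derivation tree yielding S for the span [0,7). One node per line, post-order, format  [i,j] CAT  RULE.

[0,1] ((S/NP)/N)/PP  lex  "read"
[1,2] S\NP  lex  "a"
[2,3] PP\(S\NP)  lex  "park"
[1,3] PP  <  k=2
[0,3] (S/NP)/N  >  k=1
[3,4] PP  lex  "map"
[4,5] N\PP  lex  "chased"
[3,5] N  <  k=4
[0,5] S/NP  >  k=3
[5,6] N/PP  lex  "found"
[6,7] NP\(N/PP)  lex  "under"
[5,7] NP  <  k=6
[0,7] S  >  k=5

[0,7] S   >
  [0,5] S/NP   >
    [0,3] (S/NP)/N   >
      [0,1] "read" : ((S/NP)/N)/PP
      [1,3] PP   <
        [1,2] "a" : S\NP
        [2,3] "park" : PP\(S\NP)
    [3,5] N   <
      [3,4] "map" : PP
      [4,5] "chased" : N\PP
  [5,7] NP   <
    [5,6] "found" : N/PP
    [6,7] "under" : NP\(N/PP)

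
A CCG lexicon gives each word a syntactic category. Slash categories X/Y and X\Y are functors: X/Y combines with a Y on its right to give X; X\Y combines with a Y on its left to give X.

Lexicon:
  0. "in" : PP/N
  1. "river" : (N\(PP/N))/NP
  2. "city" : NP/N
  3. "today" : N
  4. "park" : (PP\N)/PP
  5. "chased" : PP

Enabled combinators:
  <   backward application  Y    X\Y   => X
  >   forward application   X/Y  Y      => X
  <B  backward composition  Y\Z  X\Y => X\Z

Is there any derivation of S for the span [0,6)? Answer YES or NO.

PP/N (N\(PP/N))/NP NP/N N (PP\N)/PP PP
CKY chart[0,6] = {PP}; S ∉ chart

NO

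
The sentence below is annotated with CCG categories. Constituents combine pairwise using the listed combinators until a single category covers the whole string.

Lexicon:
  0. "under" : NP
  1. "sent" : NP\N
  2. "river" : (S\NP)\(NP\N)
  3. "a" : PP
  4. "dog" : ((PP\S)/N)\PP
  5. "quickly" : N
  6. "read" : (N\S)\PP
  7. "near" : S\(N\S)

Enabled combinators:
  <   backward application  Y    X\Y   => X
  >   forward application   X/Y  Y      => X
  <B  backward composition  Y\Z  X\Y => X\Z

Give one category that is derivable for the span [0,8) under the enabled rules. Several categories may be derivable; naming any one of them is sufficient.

[0,8] S   <
  [0,6] PP   <
    [0,3] S   <
      [0,1] "under" : NP
      [1,3] S\NP   <
        [1,2] "sent" : NP\N
        [2,3] "river" : (S\NP)\(NP\N)
    [3,6] PP\S   >
      [3,5] (PP\S)/N   <
        [3,4] "a" : PP
        [4,5] "dog" : ((PP\S)/N)\PP
      [5,6] "quickly" : N
  [6,8] S\PP   <B
    [6,7] "read" : (N\S)\PP
    [7,8] "near" : S\(N\S)

S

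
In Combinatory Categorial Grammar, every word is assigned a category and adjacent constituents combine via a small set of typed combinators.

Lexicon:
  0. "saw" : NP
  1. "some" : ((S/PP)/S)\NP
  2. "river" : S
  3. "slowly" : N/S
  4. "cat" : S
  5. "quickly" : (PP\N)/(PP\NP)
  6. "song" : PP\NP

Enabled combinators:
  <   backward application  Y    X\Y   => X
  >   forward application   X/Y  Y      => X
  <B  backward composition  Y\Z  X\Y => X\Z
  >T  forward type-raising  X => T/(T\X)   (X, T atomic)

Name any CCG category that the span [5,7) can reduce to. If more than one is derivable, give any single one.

[0,7] S   >
  [0,3] S/PP   >
    [0,2] (S/PP)/S   <
      [0,1] "saw" : NP
      [1,2] "some" : ((S/PP)/S)\NP
    [2,3] "river" : S
  [3,7] PP   <
    [3,5] N   >
      [3,4] "slowly" : N/S
      [4,5] "cat" : S
    [5,7] PP\N   >
      [5,6] "quickly" : (PP\N)/(PP\NP)
      [6,7] "song" : PP\NP

PP\N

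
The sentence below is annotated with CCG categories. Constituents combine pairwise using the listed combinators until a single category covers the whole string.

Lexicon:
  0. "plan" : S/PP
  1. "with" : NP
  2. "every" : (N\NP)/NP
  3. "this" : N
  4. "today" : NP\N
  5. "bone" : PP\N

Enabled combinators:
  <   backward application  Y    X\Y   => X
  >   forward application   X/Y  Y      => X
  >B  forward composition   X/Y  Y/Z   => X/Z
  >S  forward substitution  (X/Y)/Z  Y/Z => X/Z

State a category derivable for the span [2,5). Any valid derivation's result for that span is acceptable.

[0,6] S   >
  [0,1] "plan" : S/PP
  [1,6] PP   <
    [1,5] N   <
      [1,2] "with" : NP
      [2,5] N\NP   >
        [2,3] "every" : (N\NP)/NP
        [3,5] NP   <
          [3,4] "this" : N
          [4,5] "today" : NP\N
    [5,6] "bone" : PP\N

N\NP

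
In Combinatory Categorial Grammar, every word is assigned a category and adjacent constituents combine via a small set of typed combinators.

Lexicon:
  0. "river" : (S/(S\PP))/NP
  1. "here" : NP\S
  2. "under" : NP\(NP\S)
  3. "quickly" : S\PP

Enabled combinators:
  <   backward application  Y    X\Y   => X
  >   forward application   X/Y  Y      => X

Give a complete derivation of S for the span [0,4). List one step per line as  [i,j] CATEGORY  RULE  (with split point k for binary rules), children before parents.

[0,4] S   >
  [0,3] S/(S\PP)   >
    [0,1] "river" : (S/(S\PP))/NP
    [1,3] NP   <
      [1,2] "here" : NP\S
      [2,3] "under" : NP\(NP\S)
  [3,4] "quickly" : S\PP

[0,1] (S/(S\PP))/NP  lex  "river"
[1,2] NP\S  lex  "here"
[2,3] NP\(NP\S)  lex  "under"
[1,3] NP  <  k=2
[0,3] S/(S\PP)  >  k=1
[3,4] S\PP  lex  "quickly"
[0,4] S  >  k=3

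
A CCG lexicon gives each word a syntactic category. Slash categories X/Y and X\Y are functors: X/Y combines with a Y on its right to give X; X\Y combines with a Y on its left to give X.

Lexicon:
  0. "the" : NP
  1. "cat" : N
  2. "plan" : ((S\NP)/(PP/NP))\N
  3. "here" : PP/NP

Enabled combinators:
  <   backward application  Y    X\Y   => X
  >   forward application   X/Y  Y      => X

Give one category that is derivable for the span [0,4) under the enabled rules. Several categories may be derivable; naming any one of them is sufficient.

[0,4] S   <
  [0,1] "the" : NP
  [1,4] S\NP   >
    [1,3] (S\NP)/(PP/NP)   <
      [1,2] "cat" : N
      [2,3] "plan" : ((S\NP)/(PP/NP))\N
    [3,4] "here" : PP/NP

S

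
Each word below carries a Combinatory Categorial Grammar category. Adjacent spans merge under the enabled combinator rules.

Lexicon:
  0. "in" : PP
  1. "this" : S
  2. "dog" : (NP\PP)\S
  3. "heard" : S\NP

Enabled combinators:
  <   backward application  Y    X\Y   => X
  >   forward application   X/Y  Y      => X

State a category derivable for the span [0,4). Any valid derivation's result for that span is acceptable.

S

[0,4] S   <
  [0,3] NP   <
    [0,1] "in" : PP
    [1,3] NP\PP   <
      [1,2] "this" : S
      [2,3] "dog" : (NP\PP)\S
  [3,4] "heard" : S\NP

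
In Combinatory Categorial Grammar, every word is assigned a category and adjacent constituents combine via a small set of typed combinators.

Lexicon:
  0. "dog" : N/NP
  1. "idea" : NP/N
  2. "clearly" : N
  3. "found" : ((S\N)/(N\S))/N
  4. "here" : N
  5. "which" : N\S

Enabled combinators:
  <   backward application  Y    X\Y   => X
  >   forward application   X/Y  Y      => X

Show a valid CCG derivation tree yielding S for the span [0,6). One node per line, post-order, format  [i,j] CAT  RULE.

[0,6] S   <
  [0,3] N   >
    [0,1] "dog" : N/NP
    [1,3] NP   >
      [1,2] "idea" : NP/N
      [2,3] "clearly" : N
  [3,6] S\N   >
    [3,5] (S\N)/(N\S)   >
      [3,4] "found" : ((S\N)/(N\S))/N
      [4,5] "here" : N
    [5,6] "which" : N\S

[0,1] N/NP  lex  "dog"
[1,2] NP/N  lex  "idea"
[2,3] N  lex  "clearly"
[1,3] NP  >  k=2
[0,3] N  >  k=1
[3,4] ((S\N)/(N\S))/N  lex  "found"
[4,5] N  lex  "here"
[3,5] (S\N)/(N\S)  >  k=4
[5,6] N\S  lex  "which"
[3,6] S\N  >  k=5
[0,6] S  <  k=3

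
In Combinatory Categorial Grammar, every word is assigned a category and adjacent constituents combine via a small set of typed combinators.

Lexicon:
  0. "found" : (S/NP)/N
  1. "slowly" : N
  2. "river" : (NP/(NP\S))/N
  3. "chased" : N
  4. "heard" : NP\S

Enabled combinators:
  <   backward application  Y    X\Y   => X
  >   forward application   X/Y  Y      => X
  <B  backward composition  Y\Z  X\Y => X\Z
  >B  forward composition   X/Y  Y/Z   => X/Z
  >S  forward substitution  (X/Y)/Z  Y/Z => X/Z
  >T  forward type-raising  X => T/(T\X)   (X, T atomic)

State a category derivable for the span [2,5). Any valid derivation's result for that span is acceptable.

[0,5] S   >
  [0,2] S/NP   >
    [0,1] "found" : (S/NP)/N
    [1,2] "slowly" : N
  [2,5] NP   >
    [2,4] NP/(NP\S)   >
      [2,3] "river" : (NP/(NP\S))/N
      [3,4] "chased" : N
    [4,5] "heard" : NP\S

NP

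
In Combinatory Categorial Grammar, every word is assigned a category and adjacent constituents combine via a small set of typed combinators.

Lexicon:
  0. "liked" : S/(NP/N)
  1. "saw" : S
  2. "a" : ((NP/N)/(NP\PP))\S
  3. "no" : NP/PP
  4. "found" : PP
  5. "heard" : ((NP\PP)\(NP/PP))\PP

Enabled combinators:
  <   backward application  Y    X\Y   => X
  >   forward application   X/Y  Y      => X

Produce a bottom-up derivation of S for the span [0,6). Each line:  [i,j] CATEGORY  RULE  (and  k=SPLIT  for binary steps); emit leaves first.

[0,6] S   >
  [0,1] "liked" : S/(NP/N)
  [1,6] NP/N   >
    [1,3] (NP/N)/(NP\PP)   <
      [1,2] "saw" : S
      [2,3] "a" : ((NP/N)/(NP\PP))\S
    [3,6] NP\PP   <
      [3,4] "no" : NP/PP
      [4,6] (NP\PP)\(NP/PP)   <
        [4,5] "found" : PP
        [5,6] "heard" : ((NP\PP)\(NP/PP))\PP

[0,1] S/(NP/N)  lex  "liked"
[1,2] S  lex  "saw"
[2,3] ((NP/N)/(NP\PP))\S  lex  "a"
[1,3] (NP/N)/(NP\PP)  <  k=2
[3,4] NP/PP  lex  "no"
[4,5] PP  lex  "found"
[5,6] ((NP\PP)\(NP/PP))\PP  lex  "heard"
[4,6] (NP\PP)\(NP/PP)  <  k=5
[3,6] NP\PP  <  k=4
[1,6] NP/N  >  k=3
[0,6] S  >  k=1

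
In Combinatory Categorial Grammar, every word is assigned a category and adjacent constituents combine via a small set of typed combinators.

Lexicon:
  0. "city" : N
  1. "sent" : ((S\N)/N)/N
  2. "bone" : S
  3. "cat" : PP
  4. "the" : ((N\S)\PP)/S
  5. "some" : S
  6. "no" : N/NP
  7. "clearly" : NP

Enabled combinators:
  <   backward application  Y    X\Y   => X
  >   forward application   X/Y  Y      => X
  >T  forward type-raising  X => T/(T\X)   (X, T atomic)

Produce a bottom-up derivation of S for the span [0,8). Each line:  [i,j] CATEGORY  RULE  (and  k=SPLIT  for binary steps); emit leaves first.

[0,1] N  lex  "city"
[1,2] ((S\N)/N)/N  lex  "sent"
[2,3] S  lex  "bone"
[2,3] N/(N\S)  >T
[3,4] PP  lex  "cat"
[4,5] ((N\S)\PP)/S  lex  "the"
[5,6] S  lex  "some"
[4,6] (N\S)\PP  >  k=5
[3,6] N\S  <  k=4
[2,6] N  >  k=3
[1,6] (S\N)/N  >  k=2
[6,7] N/NP  lex  "no"
[7,8] NP  lex  "clearly"
[6,8] N  >  k=7
[1,8] S\N  >  k=6
[0,8] S  <  k=1

[0,8] S   <
  [0,1] "city" : N
  [1,8] S\N   >
    [1,6] (S\N)/N   >
      [1,2] "sent" : ((S\N)/N)/N
      [2,6] N   >
        [2,3] N/(N\S)   >T
          [2,3] "bone" : S
        [3,6] N\S   <
          [3,4] "cat" : PP
          [4,6] (N\S)\PP   >
            [4,5] "the" : ((N\S)\PP)/S
            [5,6] "some" : S
    [6,8] N   >
      [6,7] "no" : N/NP
      [7,8] "clearly" : NP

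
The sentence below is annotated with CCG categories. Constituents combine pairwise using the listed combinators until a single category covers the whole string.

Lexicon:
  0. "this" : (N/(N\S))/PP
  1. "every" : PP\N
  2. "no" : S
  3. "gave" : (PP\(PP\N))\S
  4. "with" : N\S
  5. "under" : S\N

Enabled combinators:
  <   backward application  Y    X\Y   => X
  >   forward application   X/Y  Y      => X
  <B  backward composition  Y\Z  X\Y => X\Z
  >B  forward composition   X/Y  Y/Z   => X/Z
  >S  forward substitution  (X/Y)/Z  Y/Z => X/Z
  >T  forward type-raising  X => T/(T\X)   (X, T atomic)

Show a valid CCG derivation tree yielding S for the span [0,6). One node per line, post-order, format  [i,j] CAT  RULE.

[0,1] (N/(N\S))/PP  lex  "this"
[1,2] PP\N  lex  "every"
[2,3] S  lex  "no"
[3,4] (PP\(PP\N))\S  lex  "gave"
[2,4] PP\(PP\N)  <  k=3
[1,4] PP  <  k=2
[0,4] N/(N\S)  >  k=1
[4,5] N\S  lex  "with"
[0,5] N  >  k=4
[5,6] S\N  lex  "under"
[0,6] S  <  k=5

[0,6] S   <
  [0,5] N   >
    [0,4] N/(N\S)   >
      [0,1] "this" : (N/(N\S))/PP
      [1,4] PP   <
        [1,2] "every" : PP\N
        [2,4] PP\(PP\N)   <
          [2,3] "no" : S
          [3,4] "gave" : (PP\(PP\N))\S
    [4,5] "with" : N\S
  [5,6] "under" : S\N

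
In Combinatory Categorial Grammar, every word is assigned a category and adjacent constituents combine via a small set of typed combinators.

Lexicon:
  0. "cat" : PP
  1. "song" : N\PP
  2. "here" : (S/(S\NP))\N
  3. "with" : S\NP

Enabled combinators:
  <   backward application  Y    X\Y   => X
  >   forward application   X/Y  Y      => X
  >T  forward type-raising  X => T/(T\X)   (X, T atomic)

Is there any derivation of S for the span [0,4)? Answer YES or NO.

[0,4] S   >
  [0,3] S/(S\NP)   <
    [0,2] N   <
      [0,1] "cat" : PP
      [1,2] "song" : N\PP
    [2,3] "here" : (S/(S\NP))\N
  [3,4] "with" : S\NP

YES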